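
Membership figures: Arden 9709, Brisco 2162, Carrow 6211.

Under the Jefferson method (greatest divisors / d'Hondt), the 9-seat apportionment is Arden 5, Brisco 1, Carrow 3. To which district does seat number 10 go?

Priority for the next seat is population ÷ (current seats + 1).
Priorities: Arden 1618.167, Brisco 1081.000, Carrow 1552.750.
Highest priority: Arden.

Arden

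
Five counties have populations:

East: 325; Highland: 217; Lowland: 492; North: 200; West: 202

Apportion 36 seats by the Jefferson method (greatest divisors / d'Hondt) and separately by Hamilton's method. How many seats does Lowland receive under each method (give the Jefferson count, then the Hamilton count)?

13 and 12

Jefferson: East 8, Highland 5, Lowland 13, North 5, West 5.
Hamilton: East 8, Highland 6, Lowland 12, North 5, West 5.
Lowland gets 13 under Jefferson and 12 under Hamilton.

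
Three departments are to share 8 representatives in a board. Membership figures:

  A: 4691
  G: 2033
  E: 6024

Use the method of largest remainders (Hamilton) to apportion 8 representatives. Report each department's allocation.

Total 12748; standard divisor 12748/8 ≈ 1593.5.
Standard quotas: A 2.9438, G 1.2758, E 3.7804.
Lower quotas: A 2, G 1, E 3 (sum 6, leaving 2 seats).
Remainders in descending order: A 0.9438, E 0.7804, G 0.2758.
The surplus seats go to A, E.

A: 3, G: 1, E: 4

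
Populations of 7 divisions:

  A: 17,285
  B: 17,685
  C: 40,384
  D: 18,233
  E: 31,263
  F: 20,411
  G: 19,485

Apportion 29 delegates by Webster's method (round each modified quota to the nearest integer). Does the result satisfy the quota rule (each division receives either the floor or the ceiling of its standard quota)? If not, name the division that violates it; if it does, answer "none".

Standard quotas: A 3.043, B 3.113, C 7.109, D 3.210, E 5.503, F 3.593, G 3.430.
Webster allocation: A 3, B 3, C 7, D 3, E 6, F 4, G 3.
Every allocation lies between the lower and upper quota.

none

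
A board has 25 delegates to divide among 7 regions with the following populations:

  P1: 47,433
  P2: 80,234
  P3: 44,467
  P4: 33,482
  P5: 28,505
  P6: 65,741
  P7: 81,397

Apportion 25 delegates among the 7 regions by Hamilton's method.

P1 3, P2 5, P3 3, P4 2, P5 2, P6 4, P7 6

Total 381259; standard divisor 381259/25 ≈ 15250.36.
Standard quotas: P1 3.1103, P2 5.2611, P3 2.9158, P4 2.1955, P5 1.8691, P6 4.3108, P7 5.3374.
Lower quotas: P1 3, P2 5, P3 2, P4 2, P5 1, P6 4, P7 5 (sum 22, leaving 3 seats).
Remainders in descending order: P3 0.9158, P5 0.8691, P7 0.3374, P6 0.3108, P2 0.2611, P4 0.1955, P1 0.1103.
The surplus seats go to P3, P5, P7.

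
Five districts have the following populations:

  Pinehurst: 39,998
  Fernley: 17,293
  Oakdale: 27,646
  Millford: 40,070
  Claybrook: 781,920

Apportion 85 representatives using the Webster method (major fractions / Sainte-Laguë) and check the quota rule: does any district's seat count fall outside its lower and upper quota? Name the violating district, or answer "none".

Standard quotas: Pinehurst 3.749, Fernley 1.621, Oakdale 2.591, Millford 3.755, Claybrook 73.284.
Webster allocation: Pinehurst 4, Fernley 2, Oakdale 3, Millford 4, Claybrook 72.
Claybrook has quota 73.284 (lower 73, upper 74) but receives 72 — outside the quota interval.

Claybrook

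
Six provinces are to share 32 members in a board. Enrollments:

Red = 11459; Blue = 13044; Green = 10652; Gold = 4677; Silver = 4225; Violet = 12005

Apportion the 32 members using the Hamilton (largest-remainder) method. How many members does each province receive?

Total 56062; standard divisor 56062/32 ≈ 1751.938.
Standard quotas: Red 6.5408, Blue 7.4455, Green 6.0801, Gold 2.6696, Silver 2.4116, Violet 6.8524.
Lower quotas: Red 6, Blue 7, Green 6, Gold 2, Silver 2, Violet 6 (sum 29, leaving 3 seats).
Remainders in descending order: Violet 0.8524, Gold 0.6696, Red 0.5408, Blue 0.4455, Silver 0.4116, Green 0.0801.
Largest remainders: Violet, Gold, Red receive the extra seats.

Red 7, Blue 7, Green 6, Gold 3, Silver 2, Violet 7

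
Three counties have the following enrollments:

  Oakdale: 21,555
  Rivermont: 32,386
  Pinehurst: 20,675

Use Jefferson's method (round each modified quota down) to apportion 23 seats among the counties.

Standard divisor 74616/23 ≈ 3244.174; standard quotas: Oakdale 6.644, Rivermont 9.983, Pinehurst 6.373.
Rounding down gives 6, 9, 6 = 21 seats, so the divisor must be adjusted.
With modified divisor 3000: modified quotas Oakdale 7.185, Rivermont 10.795, Pinehurst 6.892.
Rounding down: Oakdale 7, Rivermont 10, Pinehurst 6 (total 23).

Oakdale 7; Rivermont 10; Pinehurst 6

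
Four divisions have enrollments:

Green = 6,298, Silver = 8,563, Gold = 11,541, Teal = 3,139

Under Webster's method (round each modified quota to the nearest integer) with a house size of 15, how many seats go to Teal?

Standard divisor 29541/15 ≈ 1969.4; standard quotas: Green 3.198, Silver 4.348, Gold 5.860, Teal 1.594.
Rounding to the nearest integer gives Green 3, Silver 4, Gold 6, Teal 2 — total 15, matching the house size, so no adjustment is needed.
Teal receives 2.

2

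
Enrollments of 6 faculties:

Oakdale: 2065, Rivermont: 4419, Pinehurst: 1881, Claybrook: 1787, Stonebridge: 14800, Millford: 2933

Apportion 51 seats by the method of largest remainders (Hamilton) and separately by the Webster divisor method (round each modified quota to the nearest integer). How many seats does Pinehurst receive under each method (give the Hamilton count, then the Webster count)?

4 and 3

Hamilton: Oakdale 4, Rivermont 8, Pinehurst 4, Claybrook 3, Stonebridge 27, Millford 5.
Webster: Oakdale 4, Rivermont 8, Pinehurst 3, Claybrook 3, Stonebridge 28, Millford 5.
Pinehurst gets 4 under Hamilton and 3 under Webster.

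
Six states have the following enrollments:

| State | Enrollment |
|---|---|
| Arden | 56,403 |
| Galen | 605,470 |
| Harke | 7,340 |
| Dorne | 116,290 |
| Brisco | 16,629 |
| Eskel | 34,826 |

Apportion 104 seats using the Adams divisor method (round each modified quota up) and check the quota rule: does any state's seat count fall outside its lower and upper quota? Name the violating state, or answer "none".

Galen

Standard quotas: Arden 7.009, Galen 75.235, Harke 0.912, Dorne 14.450, Brisco 2.066, Eskel 4.327.
Adams allocation: Arden 7, Galen 73, Harke 1, Dorne 15, Brisco 3, Eskel 5.
Galen has quota 75.235 (lower 75, upper 76) but receives 73 — outside the quota interval.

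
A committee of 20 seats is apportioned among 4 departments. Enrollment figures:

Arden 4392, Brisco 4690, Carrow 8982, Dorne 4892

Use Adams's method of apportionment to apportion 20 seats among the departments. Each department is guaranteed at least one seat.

Standard divisor 22956/20 ≈ 1147.8; standard quotas: Arden 3.826, Brisco 4.086, Carrow 7.825, Dorne 4.262.
Rounding up gives 4, 5, 8, 5 = 22 seats, so the divisor must be adjusted.
With modified divisor 1250: modified quotas Arden 3.514, Brisco 3.752, Carrow 7.186, Dorne 3.914.
Rounding up: Arden 4, Brisco 4, Carrow 8, Dorne 4 (total 20).

Arden=4; Brisco=4; Carrow=8; Dorne=4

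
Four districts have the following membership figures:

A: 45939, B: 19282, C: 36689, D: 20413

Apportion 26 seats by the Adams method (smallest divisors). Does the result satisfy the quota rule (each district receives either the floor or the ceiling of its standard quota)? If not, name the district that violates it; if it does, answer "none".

Standard quotas: A 9.764, B 4.098, C 7.798, D 4.339.
Adams allocation: A 10, B 4, C 8, D 4.
Every allocation lies between the lower and upper quota.

none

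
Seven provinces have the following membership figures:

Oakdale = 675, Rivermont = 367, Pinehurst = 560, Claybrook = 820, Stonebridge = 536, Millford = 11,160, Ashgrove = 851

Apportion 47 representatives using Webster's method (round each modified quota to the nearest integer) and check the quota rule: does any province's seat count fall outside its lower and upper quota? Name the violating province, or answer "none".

Millford

Standard quotas: Oakdale 2.119, Rivermont 1.152, Pinehurst 1.758, Claybrook 2.575, Stonebridge 1.683, Millford 35.040, Ashgrove 2.672.
Webster allocation: Oakdale 2, Rivermont 1, Pinehurst 2, Claybrook 3, Stonebridge 2, Millford 34, Ashgrove 3.
Millford has quota 35.040 (lower 35, upper 36) but receives 34 — outside the quota interval.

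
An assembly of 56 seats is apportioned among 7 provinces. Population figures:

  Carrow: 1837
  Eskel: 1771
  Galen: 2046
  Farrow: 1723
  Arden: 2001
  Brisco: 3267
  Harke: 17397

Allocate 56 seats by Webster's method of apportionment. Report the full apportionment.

Standard divisor 30042/56 ≈ 536.464; standard quotas: Carrow 3.424, Eskel 3.301, Galen 3.814, Farrow 3.212, Arden 3.730, Brisco 6.090, Harke 32.429.
Rounding to the nearest integer gives 3, 3, 4, 3, 4, 6, 32 = 55 seats, so the divisor must be adjusted.
With modified divisor 530: modified quotas Carrow 3.466, Eskel 3.342, Galen 3.860, Farrow 3.251, Arden 3.775, Brisco 6.164, Harke 32.825.
Rounding to the nearest integer: Carrow 3, Eskel 3, Galen 4, Farrow 3, Arden 4, Brisco 6, Harke 33 (total 56).

Carrow=3; Eskel=3; Galen=4; Farrow=3; Arden=4; Brisco=6; Harke=33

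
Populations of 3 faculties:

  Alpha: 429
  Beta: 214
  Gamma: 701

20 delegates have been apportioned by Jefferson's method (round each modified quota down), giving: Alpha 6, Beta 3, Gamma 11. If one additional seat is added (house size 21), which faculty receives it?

Priority for the next seat is population ÷ (current seats + 1).
Priorities: Alpha 61.286, Beta 53.500, Gamma 58.417.
Highest priority: Alpha.

Alpha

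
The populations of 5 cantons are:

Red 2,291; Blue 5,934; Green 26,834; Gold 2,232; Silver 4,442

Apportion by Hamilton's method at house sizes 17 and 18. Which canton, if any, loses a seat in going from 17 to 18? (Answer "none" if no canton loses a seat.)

At 17 seats: Red 1, Blue 2, Green 11, Gold 1, Silver 2.
At 18 seats: Red 1, Blue 2, Green 12, Gold 1, Silver 2.
No canton's allocation decreased.

none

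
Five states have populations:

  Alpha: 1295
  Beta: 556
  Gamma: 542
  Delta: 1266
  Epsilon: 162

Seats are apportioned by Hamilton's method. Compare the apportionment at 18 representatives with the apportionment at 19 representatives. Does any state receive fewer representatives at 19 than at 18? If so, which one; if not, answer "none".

none

At 18 seats: Alpha 6, Beta 3, Gamma 2, Delta 6, Epsilon 1.
At 19 seats: Alpha 6, Beta 3, Gamma 3, Delta 6, Epsilon 1.
No state's allocation decreased.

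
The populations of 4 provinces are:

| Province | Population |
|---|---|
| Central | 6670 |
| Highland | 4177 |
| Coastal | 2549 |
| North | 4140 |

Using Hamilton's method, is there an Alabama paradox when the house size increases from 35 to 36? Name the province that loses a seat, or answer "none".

At 35 seats: Central 13, Highland 9, Coastal 5, North 8.
At 36 seats: Central 14, Highland 9, Coastal 5, North 8.
No province's allocation decreased.

none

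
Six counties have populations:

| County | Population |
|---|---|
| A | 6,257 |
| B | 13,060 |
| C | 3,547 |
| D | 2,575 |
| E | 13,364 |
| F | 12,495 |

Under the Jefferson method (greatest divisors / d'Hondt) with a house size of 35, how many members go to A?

Standard divisor 51298/35 ≈ 1465.657; standard quotas: A 4.269, B 8.911, C 2.420, D 1.757, E 9.118, F 8.525.
Rounding down gives 4, 8, 2, 1, 9, 8 = 32 seats, so the divisor must be adjusted.
With modified divisor 1320: modified quotas A 4.740, B 9.894, C 2.687, D 1.951, E 10.124, F 9.466.
Rounding down: A 4, B 9, C 2, D 1, E 10, F 9 (total 35).
A receives 4.

4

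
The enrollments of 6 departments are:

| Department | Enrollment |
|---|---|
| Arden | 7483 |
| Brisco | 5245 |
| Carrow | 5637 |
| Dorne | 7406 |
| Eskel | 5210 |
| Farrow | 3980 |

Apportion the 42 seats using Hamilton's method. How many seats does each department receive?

Arden: 9, Brisco: 6, Carrow: 7, Dorne: 9, Eskel: 6, Farrow: 5

Standard divisor: 34961 ÷ 42 ≈ 832.405.
Standard quotas: Arden 8.9896, Brisco 6.3010, Carrow 6.7719, Dorne 8.8971, Eskel 6.2590, Farrow 4.7813.
Lower quotas: Arden 8, Brisco 6, Carrow 6, Dorne 8, Eskel 6, Farrow 4 (sum 38, leaving 4 seats).
Remainders in descending order: Arden 0.9896, Dorne 0.8971, Farrow 0.7813, Carrow 0.7719, Brisco 0.3010, Eskel 0.2590.
The surplus seats go to Arden, Dorne, Farrow, Carrow.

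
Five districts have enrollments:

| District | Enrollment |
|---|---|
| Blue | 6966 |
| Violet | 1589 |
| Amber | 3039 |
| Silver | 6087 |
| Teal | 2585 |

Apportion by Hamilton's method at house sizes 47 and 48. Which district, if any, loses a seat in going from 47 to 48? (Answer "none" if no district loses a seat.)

none

At 47 seats: Blue 16, Violet 4, Amber 7, Silver 14, Teal 6.
At 48 seats: Blue 17, Violet 4, Amber 7, Silver 14, Teal 6.
No district's allocation decreased.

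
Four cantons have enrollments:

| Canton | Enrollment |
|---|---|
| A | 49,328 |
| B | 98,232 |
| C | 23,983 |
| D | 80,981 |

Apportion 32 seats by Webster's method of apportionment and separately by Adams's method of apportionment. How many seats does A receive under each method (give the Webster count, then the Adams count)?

Webster: A 6, B 13, C 3, D 10.
Adams: A 7, B 12, C 3, D 10.
A gets 6 under Webster and 7 under Adams.

6 and 7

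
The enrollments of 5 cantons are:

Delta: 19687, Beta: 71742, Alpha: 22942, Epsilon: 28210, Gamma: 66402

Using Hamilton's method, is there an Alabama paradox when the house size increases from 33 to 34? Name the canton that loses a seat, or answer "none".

none

At 33 seats: Delta 3, Beta 11, Alpha 4, Epsilon 4, Gamma 11.
At 34 seats: Delta 3, Beta 12, Alpha 4, Epsilon 4, Gamma 11.
No canton's allocation decreased.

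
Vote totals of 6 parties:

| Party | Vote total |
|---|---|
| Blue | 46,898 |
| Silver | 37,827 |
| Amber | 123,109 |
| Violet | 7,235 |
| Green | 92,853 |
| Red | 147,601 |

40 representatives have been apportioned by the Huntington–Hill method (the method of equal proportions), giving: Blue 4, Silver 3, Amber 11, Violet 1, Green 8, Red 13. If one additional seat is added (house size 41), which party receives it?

Green

Priority for the next seat is population ÷ (√(s·(s+1))).
Priorities: Blue 10486.712, Silver 10919.714, Amber 10715.263, Violet 5115.918, Green 10942.831, Red 10940.914.
Highest priority: Green.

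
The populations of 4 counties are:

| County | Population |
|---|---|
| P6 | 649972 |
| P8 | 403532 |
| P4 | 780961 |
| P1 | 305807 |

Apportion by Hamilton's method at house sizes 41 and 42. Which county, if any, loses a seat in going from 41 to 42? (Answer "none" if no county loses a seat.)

At 41 seats: P6 12, P8 8, P4 15, P1 6.
At 42 seats: P6 13, P8 8, P4 15, P1 6.
No county's allocation decreased.

none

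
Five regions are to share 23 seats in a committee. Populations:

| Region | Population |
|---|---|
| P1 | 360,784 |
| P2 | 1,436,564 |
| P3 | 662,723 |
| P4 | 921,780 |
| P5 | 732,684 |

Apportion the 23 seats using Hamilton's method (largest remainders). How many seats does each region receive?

P1 2, P2 8, P3 4, P4 5, P5 4

Standard divisor: 4114535 ÷ 23 ≈ 178892.826.
Standard quotas: P1 2.0168, P2 8.0303, P3 3.7046, P4 5.1527, P5 4.0957.
Lower quotas: P1 2, P2 8, P3 3, P4 5, P5 4 (sum 22, leaving 1 seat).
Remainders in descending order: P3 0.7046, P4 0.1527, P5 0.0957, P2 0.0303, P1 0.0168.
Largest remainder: P3 receives the extra seat.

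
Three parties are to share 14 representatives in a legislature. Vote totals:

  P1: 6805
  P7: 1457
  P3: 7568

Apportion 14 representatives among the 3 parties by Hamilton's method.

P1=6; P7=1; P3=7

The standard divisor is 15830/14 ≈ 1130.714.
Standard quotas: P1 6.0183, P7 1.2886, P3 6.6931.
Lower quotas: P1 6, P7 1, P3 6 (sum 13, leaving 1 seat).
Remainders in descending order: P3 0.6931, P7 0.2886, P1 0.0183.
The surplus seat goes to P3.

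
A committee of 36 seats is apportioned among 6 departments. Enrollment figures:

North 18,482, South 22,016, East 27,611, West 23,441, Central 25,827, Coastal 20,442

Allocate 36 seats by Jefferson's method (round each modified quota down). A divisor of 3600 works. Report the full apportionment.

With modified divisor 3600: modified quotas North 5.134, South 6.116, East 7.670, West 6.511, Central 7.174, Coastal 5.678.
Rounding down: North 5, South 6, East 7, West 6, Central 7, Coastal 5 (total 36).

North 5, South 6, East 7, West 6, Central 7, Coastal 5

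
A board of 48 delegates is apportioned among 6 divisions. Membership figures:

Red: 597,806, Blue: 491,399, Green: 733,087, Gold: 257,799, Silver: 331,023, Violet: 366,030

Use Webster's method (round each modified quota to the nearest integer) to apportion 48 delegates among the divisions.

Red 10; Blue 9; Green 13; Gold 4; Silver 6; Violet 6

Standard divisor 2777144/48 ≈ 57857.167; standard quotas: Red 10.332, Blue 8.493, Green 12.671, Gold 4.456, Silver 5.721, Violet 6.326.
Rounding to the nearest integer gives 10, 8, 13, 4, 6, 6 = 47 seats, so the divisor must be adjusted.
With modified divisor 57600: modified quotas Red 10.379, Blue 8.531, Green 12.727, Gold 4.476, Silver 5.747, Violet 6.355.
Rounding to the nearest integer: Red 10, Blue 9, Green 13, Gold 4, Silver 6, Violet 6 (total 48).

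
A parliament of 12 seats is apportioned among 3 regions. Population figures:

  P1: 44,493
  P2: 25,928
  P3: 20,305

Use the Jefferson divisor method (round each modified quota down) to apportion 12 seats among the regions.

Standard divisor 90726/12 ≈ 7560.5; standard quotas: P1 5.885, P2 3.429, P3 2.686.
Rounding down gives 5, 3, 2 = 10 seats, so the divisor must be adjusted.
With modified divisor 6600: modified quotas P1 6.741, P2 3.928, P3 3.077.
Rounding down: P1 6, P2 3, P3 3 (total 12).

P1 6, P2 3, P3 3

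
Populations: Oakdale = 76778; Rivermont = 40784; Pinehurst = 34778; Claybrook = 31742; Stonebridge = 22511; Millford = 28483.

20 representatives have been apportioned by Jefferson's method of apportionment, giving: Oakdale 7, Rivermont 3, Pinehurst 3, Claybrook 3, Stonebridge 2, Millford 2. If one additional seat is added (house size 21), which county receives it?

Priority for the next seat is population ÷ (current seats + 1).
Priorities: Oakdale 9597.250, Rivermont 10196.000, Pinehurst 8694.500, Claybrook 7935.500, Stonebridge 7503.667, Millford 9494.333.
Highest priority: Rivermont.

Rivermont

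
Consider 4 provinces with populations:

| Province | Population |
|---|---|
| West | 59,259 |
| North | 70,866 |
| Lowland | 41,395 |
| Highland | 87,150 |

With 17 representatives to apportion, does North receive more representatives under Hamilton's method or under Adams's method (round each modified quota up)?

Hamilton: West 4, North 4, Lowland 3, Highland 6.
Adams: West 4, North 5, Lowland 3, Highland 5.
North gets 4 under Hamilton and 5 under Adams.

Adams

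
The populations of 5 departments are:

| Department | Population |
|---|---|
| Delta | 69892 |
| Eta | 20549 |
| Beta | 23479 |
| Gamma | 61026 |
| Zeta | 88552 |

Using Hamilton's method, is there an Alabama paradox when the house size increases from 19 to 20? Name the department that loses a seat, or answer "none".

Eta

At 19 seats: Delta 5, Eta 2, Beta 2, Gamma 4, Zeta 6.
At 20 seats: Delta 5, Eta 1, Beta 2, Gamma 5, Zeta 7.
Eta drops from 2 to 1.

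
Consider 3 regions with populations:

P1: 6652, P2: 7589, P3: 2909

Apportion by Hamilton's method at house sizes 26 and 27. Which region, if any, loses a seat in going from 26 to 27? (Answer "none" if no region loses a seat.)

At 26 seats: P1 10, P2 12, P3 4.
At 27 seats: P1 10, P2 12, P3 5.
No region's allocation decreased.

none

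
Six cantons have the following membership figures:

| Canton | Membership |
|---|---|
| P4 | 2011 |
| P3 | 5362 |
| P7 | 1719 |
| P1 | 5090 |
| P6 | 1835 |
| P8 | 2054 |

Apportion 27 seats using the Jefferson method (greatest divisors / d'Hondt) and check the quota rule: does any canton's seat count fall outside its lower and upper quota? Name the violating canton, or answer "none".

none

Standard quotas: P4 3.005, P3 8.011, P7 2.568, P1 7.605, P6 2.742, P8 3.069.
Jefferson allocation: P4 3, P3 8, P7 2, P1 8, P6 3, P8 3.
Every allocation lies between the lower and upper quota.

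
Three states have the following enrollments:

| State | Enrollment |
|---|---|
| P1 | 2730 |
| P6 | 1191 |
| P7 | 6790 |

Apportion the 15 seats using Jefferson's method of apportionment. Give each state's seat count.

P1=4, P6=1, P7=10

Standard divisor 10711/15 ≈ 714.067; standard quotas: P1 3.823, P6 1.668, P7 9.509.
Rounding down gives 3, 1, 9 = 13 seats, so the divisor must be adjusted.
With modified divisor 650: modified quotas P1 4.200, P6 1.832, P7 10.446.
Rounding down: P1 4, P6 1, P7 10 (total 15).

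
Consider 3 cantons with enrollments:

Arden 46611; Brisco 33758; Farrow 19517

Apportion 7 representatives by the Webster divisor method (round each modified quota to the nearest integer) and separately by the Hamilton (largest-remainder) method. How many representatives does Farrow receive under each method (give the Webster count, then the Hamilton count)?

Webster: Arden 3, Brisco 3, Farrow 1.
Hamilton: Arden 3, Brisco 2, Farrow 2.
Farrow gets 1 under Webster and 2 under Hamilton.

1 and 2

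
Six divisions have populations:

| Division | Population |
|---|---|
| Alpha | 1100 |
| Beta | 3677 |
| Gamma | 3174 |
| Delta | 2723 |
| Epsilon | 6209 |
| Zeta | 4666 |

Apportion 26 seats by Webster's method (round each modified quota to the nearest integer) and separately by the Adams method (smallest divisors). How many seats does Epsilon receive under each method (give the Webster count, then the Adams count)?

8 and 7

Webster: Alpha 1, Beta 4, Gamma 4, Delta 3, Epsilon 8, Zeta 6.
Adams: Alpha 2, Beta 4, Gamma 4, Delta 3, Epsilon 7, Zeta 6.
Epsilon gets 8 under Webster and 7 under Adams.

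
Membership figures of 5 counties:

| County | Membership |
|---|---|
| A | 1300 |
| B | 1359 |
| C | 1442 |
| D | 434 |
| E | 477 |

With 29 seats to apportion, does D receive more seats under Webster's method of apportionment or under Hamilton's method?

Webster: A 7, B 8, C 8, D 3, E 3.
Hamilton: A 8, B 8, C 8, D 2, E 3.
D gets 3 under Webster and 2 under Hamilton.

Webster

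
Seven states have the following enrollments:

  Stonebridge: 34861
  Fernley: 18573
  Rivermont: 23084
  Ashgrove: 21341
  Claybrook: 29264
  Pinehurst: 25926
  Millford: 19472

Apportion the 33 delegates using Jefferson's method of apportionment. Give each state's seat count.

Stonebridge: 7; Fernley: 3; Rivermont: 4; Ashgrove: 4; Claybrook: 6; Pinehurst: 5; Millford: 4

Standard divisor 172521/33 ≈ 5227.909; standard quotas: Stonebridge 6.668, Fernley 3.553, Rivermont 4.416, Ashgrove 4.082, Claybrook 5.598, Pinehurst 4.959, Millford 3.725.
Rounding down gives 6, 3, 4, 4, 5, 4, 3 = 29 seats, so the divisor must be adjusted.
With modified divisor 4800: modified quotas Stonebridge 7.263, Fernley 3.869, Rivermont 4.809, Ashgrove 4.446, Claybrook 6.097, Pinehurst 5.401, Millford 4.057.
Rounding down: Stonebridge 7, Fernley 3, Rivermont 4, Ashgrove 4, Claybrook 6, Pinehurst 5, Millford 4 (total 33).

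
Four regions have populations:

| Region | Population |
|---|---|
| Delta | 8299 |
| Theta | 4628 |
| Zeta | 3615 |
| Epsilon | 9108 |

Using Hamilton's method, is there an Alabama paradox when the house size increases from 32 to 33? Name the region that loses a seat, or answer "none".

At 32 seats: Delta 10, Theta 6, Zeta 5, Epsilon 11.
At 33 seats: Delta 11, Theta 6, Zeta 4, Epsilon 12.
Zeta drops from 5 to 4.

Zeta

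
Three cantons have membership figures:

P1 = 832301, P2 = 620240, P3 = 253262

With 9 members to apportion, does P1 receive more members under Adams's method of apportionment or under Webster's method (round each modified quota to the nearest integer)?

Adams: P1 4, P2 3, P3 2.
Webster: P1 5, P2 3, P3 1.
P1 gets 4 under Adams and 5 under Webster.

Webster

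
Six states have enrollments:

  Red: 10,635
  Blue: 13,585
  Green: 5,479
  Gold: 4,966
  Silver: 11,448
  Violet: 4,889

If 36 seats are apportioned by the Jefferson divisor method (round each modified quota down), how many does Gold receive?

Standard divisor 51002/36 ≈ 1416.722; standard quotas: Red 7.507, Blue 9.589, Green 3.867, Gold 3.505, Silver 8.081, Violet 3.451.
Rounding down gives 7, 9, 3, 3, 8, 3 = 33 seats, so the divisor must be adjusted.
With modified divisor 1300: modified quotas Red 8.181, Blue 10.450, Green 4.215, Gold 3.820, Silver 8.806, Violet 3.761.
Rounding down: Red 8, Blue 10, Green 4, Gold 3, Silver 8, Violet 3 (total 36).
Gold receives 3.

3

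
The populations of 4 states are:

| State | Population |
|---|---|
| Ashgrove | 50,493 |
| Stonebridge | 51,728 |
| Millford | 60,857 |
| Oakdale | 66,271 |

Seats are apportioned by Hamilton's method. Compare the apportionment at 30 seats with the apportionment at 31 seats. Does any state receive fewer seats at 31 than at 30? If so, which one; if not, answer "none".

At 30 seats: Ashgrove 6, Stonebridge 7, Millford 8, Oakdale 9.
At 31 seats: Ashgrove 7, Stonebridge 7, Millford 8, Oakdale 9.
No state's allocation decreased.

none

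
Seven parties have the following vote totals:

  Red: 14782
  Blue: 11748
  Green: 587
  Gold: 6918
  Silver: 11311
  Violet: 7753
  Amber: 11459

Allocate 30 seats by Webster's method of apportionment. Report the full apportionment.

Red 7, Blue 6, Green 0, Gold 3, Silver 5, Violet 4, Amber 5

Standard divisor 64558/30 ≈ 2151.933; standard quotas: Red 6.869, Blue 5.459, Green 0.273, Gold 3.215, Silver 5.256, Violet 3.603, Amber 5.325.
Rounding to the nearest integer gives 7, 5, 0, 3, 5, 4, 5 = 29 seats, so the divisor must be adjusted.
With modified divisor 2100: modified quotas Red 7.039, Blue 5.594, Green 0.280, Gold 3.294, Silver 5.386, Violet 3.692, Amber 5.457.
Rounding to the nearest integer: Red 7, Blue 6, Green 0, Gold 3, Silver 5, Violet 4, Amber 5 (total 30).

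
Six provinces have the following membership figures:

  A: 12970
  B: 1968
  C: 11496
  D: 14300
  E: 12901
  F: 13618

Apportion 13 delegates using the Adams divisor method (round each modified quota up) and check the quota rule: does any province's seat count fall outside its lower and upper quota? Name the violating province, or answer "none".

Standard quotas: A 2.507, B 0.380, C 2.222, D 2.764, E 2.494, F 2.632.
Adams allocation: A 2, B 1, C 2, D 3, E 2, F 3.
Every allocation lies between the lower and upper quota.

none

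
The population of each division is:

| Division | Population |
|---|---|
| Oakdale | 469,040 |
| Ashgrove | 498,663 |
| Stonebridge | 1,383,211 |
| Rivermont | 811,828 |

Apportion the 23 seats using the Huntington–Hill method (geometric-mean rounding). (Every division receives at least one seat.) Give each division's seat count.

Oakdale 3, Ashgrove 4, Stonebridge 10, Rivermont 6

With divisor 139676: modified quotas Oakdale 3.358, Ashgrove 3.570, Stonebridge 9.903, Rivermont 5.812.
Geometric-mean thresholds: Oakdale √(3·4)=3.464, Ashgrove √(3·4)=3.464, Stonebridge √(9·10)=9.487, Rivermont √(5·6)=5.477.
Each quota rounded against its threshold gives Oakdale 3, Ashgrove 4, Stonebridge 10, Rivermont 6 (total 23).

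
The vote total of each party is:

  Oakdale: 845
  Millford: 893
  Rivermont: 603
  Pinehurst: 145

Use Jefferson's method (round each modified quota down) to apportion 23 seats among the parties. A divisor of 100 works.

Oakdale=8, Millford=8, Rivermont=6, Pinehurst=1

With modified divisor 100: modified quotas Oakdale 8.450, Millford 8.930, Rivermont 6.030, Pinehurst 1.450.
Rounding down: Oakdale 8, Millford 8, Rivermont 6, Pinehurst 1 (total 23).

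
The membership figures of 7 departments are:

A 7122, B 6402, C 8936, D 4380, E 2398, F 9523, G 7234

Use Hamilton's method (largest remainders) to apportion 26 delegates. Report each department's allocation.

A 4, B 4, C 5, D 3, E 1, F 5, G 4

Total 45995; standard divisor 45995/26 ≈ 1769.038.
Standard quotas: A 4.0259, B 3.6189, C 5.0513, D 2.4759, E 1.3555, F 5.3832, G 4.0892.
Lower quotas: A 4, B 3, C 5, D 2, E 1, F 5, G 4 (sum 24, leaving 2 seats).
Remainders in descending order: B 0.6189, D 0.4759, F 0.3832, E 0.3555, G 0.0892, C 0.0513, A 0.0259.
The surplus seats go to B, D.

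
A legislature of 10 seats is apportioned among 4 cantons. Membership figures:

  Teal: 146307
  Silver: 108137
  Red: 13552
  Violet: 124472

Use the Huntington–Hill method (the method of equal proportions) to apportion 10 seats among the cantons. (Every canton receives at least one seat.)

Teal: 3; Silver: 3; Red: 1; Violet: 3

With divisor 43191: modified quotas Teal 3.387, Silver 2.504, Red 0.314, Violet 2.882.
Geometric-mean thresholds: Teal √(3·4)=3.464, Silver √(2·3)=2.449, Red (min 1), Violet √(2·3)=2.449.
Each quota rounded against its threshold gives Teal 3, Silver 3, Red 1, Violet 3 (total 10).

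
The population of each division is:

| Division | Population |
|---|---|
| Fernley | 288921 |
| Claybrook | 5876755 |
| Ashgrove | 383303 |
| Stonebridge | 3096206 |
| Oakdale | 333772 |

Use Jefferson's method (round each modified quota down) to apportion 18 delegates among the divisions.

Fernley 0; Claybrook 12; Ashgrove 0; Stonebridge 6; Oakdale 0

Standard divisor 9978957/18 ≈ 554386.5; standard quotas: Fernley 0.521, Claybrook 10.600, Ashgrove 0.691, Stonebridge 5.585, Oakdale 0.602.
Rounding down gives 0, 10, 0, 5, 0 = 15 seats, so the divisor must be adjusted.
With modified divisor 470900: modified quotas Fernley 0.614, Claybrook 12.480, Ashgrove 0.814, Stonebridge 6.575, Oakdale 0.709.
Rounding down: Fernley 0, Claybrook 12, Ashgrove 0, Stonebridge 6, Oakdale 0 (total 18).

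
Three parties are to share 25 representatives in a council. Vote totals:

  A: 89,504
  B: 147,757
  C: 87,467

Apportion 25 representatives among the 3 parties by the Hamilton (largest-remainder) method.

A: 7; B: 11; C: 7

Standard divisor: 324728 ÷ 25 ≈ 12989.12.
Standard quotas: A 6.8907, B 11.3754, C 6.7339.
Lower quotas: A 6, B 11, C 6 (sum 23, leaving 2 seats).
Remainders in descending order: A 0.8907, C 0.7339, B 0.3754.
Largest remainders: A, C receive the extra seats.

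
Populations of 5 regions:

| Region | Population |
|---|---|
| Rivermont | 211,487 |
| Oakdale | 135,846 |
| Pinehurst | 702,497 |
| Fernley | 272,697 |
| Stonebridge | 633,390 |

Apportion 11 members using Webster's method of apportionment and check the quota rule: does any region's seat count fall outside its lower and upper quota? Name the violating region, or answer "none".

Standard quotas: Rivermont 1.189, Oakdale 0.764, Pinehurst 3.951, Fernley 1.534, Stonebridge 3.562.
Webster allocation: Rivermont 1, Oakdale 1, Pinehurst 4, Fernley 2, Stonebridge 3.
Every allocation lies between the lower and upper quota.

none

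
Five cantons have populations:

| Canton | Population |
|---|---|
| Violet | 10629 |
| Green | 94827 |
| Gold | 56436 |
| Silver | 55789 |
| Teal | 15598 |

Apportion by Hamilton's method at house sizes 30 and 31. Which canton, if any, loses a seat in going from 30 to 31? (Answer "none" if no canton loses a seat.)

At 30 seats: Violet 2, Green 12, Gold 7, Silver 7, Teal 2.
At 31 seats: Violet 1, Green 13, Gold 8, Silver 7, Teal 2.
Violet drops from 2 to 1.

Violet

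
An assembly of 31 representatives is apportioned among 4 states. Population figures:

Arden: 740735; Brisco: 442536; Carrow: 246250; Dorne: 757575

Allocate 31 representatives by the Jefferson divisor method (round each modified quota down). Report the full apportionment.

Standard divisor 2187096/31 ≈ 70551.484; standard quotas: Arden 10.499, Brisco 6.273, Carrow 3.490, Dorne 10.738.
Rounding down gives 10, 6, 3, 10 = 29 seats, so the divisor must be adjusted.
With modified divisor 65300: modified quotas Arden 11.344, Brisco 6.777, Carrow 3.771, Dorne 11.601.
Rounding down: Arden 11, Brisco 6, Carrow 3, Dorne 11 (total 31).

Arden: 11; Brisco: 6; Carrow: 3; Dorne: 11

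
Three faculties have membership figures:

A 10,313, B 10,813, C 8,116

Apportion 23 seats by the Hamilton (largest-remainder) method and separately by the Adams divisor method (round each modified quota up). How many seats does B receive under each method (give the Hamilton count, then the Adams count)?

9 and 8

Hamilton: A 8, B 9, C 6.
Adams: A 8, B 8, C 7.
B gets 9 under Hamilton and 8 under Adams.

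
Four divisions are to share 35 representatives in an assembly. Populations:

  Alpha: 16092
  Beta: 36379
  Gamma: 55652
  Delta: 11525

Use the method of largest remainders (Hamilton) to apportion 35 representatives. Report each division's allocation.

The standard divisor is 119648/35 ≈ 3418.514.
Standard quotas: Alpha 4.7073, Beta 10.6418, Gamma 16.2796, Delta 3.3713.
Lower quotas: Alpha 4, Beta 10, Gamma 16, Delta 3 (sum 33, leaving 2 seats).
Remainders in descending order: Alpha 0.7073, Beta 0.6418, Delta 0.3713, Gamma 0.2796.
The surplus seats go to Alpha, Beta.

Alpha 5; Beta 11; Gamma 16; Delta 3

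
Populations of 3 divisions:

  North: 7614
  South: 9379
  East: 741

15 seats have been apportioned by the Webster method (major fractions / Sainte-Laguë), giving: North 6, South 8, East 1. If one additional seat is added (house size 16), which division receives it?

Priority for the next seat is population ÷ (current seats + 0.5).
Priorities: North 1171.385, South 1103.412, East 494.000.
Highest priority: North.

North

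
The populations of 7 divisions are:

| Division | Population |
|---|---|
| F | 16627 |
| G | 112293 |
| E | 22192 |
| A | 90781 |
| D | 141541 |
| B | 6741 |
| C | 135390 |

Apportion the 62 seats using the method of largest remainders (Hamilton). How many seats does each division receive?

F=2; G=13; E=2; A=11; D=17; B=1; C=16

Standard divisor: 525565 ÷ 62 ≈ 8476.855.
Standard quotas: F 1.9615, G 13.2470, E 2.6180, A 10.7093, D 16.6973, B 0.7952, C 15.9717.
Lower quotas: F 1, G 13, E 2, A 10, D 16, B 0, C 15 (sum 57, leaving 5 seats).
Remainders in descending order: C 0.9717, F 0.9615, B 0.7952, A 0.7093, D 0.6973, E 0.6180, G 0.2470.
The surplus seats go to C, F, B, A, D.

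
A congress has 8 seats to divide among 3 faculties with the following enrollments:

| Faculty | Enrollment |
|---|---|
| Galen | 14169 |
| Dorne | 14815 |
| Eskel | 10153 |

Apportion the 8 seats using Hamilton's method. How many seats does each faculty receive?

Galen 3, Dorne 3, Eskel 2

The standard divisor is 39137/8 ≈ 4892.125.
Standard quotas: Galen 2.8963, Dorne 3.0283, Eskel 2.0754.
Lower quotas: Galen 2, Dorne 3, Eskel 2 (sum 7, leaving 1 seat).
Remainders in descending order: Galen 0.8963, Eskel 0.0754, Dorne 0.0283.
The surplus seat goes to Galen.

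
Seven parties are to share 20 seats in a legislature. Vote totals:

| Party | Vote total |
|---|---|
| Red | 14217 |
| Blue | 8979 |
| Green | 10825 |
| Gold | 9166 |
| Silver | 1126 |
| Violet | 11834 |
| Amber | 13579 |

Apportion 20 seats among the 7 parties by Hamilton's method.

Total 69726; standard divisor 69726/20 ≈ 3486.3.
Standard quotas: Red 4.0780, Blue 2.5755, Green 3.1050, Gold 2.6291, Silver 0.3230, Violet 3.3944, Amber 3.8950.
Lower quotas: Red 4, Blue 2, Green 3, Gold 2, Silver 0, Violet 3, Amber 3 (sum 17, leaving 3 seats).
Remainders in descending order: Amber 0.8950, Gold 0.6291, Blue 0.5755, Violet 0.3944, Silver 0.3230, Green 0.1050, Red 0.0780.
The surplus seats go to Amber, Gold, Blue.

Red 4, Blue 3, Green 3, Gold 3, Silver 0, Violet 3, Amber 4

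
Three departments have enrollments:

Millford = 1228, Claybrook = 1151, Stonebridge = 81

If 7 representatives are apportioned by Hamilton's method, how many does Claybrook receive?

The standard divisor is 2460/7 ≈ 351.429.
Standard quotas: Millford 3.494, Claybrook 3.275, Stonebridge 0.230.
Lower quotas: Millford 3, Claybrook 3, Stonebridge 0 (sum 6, leaving 1 seat).
Remainders in descending order: Millford 0.494, Claybrook 0.275, Stonebridge 0.230.
The surplus seat goes to Millford.
Claybrook receives 3.

3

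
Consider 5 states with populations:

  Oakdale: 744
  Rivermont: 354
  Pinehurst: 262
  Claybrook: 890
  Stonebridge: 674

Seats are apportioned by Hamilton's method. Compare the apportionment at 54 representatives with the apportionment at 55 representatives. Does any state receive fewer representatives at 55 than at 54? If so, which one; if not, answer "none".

At 54 seats: Oakdale 14, Rivermont 7, Pinehurst 5, Claybrook 16, Stonebridge 12.
At 55 seats: Oakdale 14, Rivermont 6, Pinehurst 5, Claybrook 17, Stonebridge 13.
Rivermont drops from 7 to 6.

Rivermont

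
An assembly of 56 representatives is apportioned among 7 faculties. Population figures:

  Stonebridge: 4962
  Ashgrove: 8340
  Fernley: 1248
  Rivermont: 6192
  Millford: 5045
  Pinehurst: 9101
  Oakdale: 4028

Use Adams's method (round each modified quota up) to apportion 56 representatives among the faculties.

Standard divisor 38916/56 ≈ 694.929; standard quotas: Stonebridge 7.140, Ashgrove 12.001, Fernley 1.796, Rivermont 8.910, Millford 7.260, Pinehurst 13.096, Oakdale 5.796.
Rounding up gives 8, 13, 2, 9, 8, 14, 6 = 60 seats, so the divisor must be adjusted.
With modified divisor 740: modified quotas Stonebridge 6.705, Ashgrove 11.270, Fernley 1.686, Rivermont 8.368, Millford 6.818, Pinehurst 12.299, Oakdale 5.443.
Rounding up: Stonebridge 7, Ashgrove 12, Fernley 2, Rivermont 9, Millford 7, Pinehurst 13, Oakdale 6 (total 56).

Stonebridge 7, Ashgrove 12, Fernley 2, Rivermont 9, Millford 7, Pinehurst 13, Oakdale 6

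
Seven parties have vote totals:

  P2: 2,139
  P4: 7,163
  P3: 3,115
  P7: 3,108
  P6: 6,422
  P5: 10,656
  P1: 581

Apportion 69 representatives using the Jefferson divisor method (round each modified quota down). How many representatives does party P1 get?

Standard divisor 33184/69 ≈ 480.928; standard quotas: P2 4.448, P4 14.894, P3 6.477, P7 6.463, P6 13.353, P5 22.157, P1 1.208.
Rounding down gives 4, 14, 6, 6, 13, 22, 1 = 66 seats, so the divisor must be adjusted.
With modified divisor 450: modified quotas P2 4.753, P4 15.918, P3 6.922, P7 6.907, P6 14.271, P5 23.680, P1 1.291.
Rounding down: P2 4, P4 15, P3 6, P7 6, P6 14, P5 23, P1 1 (total 69).
P1 receives 1.

1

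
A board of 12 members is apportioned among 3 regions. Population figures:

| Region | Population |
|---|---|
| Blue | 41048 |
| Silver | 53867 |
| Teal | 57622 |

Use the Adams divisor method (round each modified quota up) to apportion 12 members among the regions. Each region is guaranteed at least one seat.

Standard divisor 152537/12 ≈ 12711.417; standard quotas: Blue 3.229, Silver 4.238, Teal 4.533.
Rounding up gives 4, 5, 5 = 14 seats, so the divisor must be adjusted.
With modified divisor 14000: modified quotas Blue 2.932, Silver 3.848, Teal 4.116.
Rounding up: Blue 3, Silver 4, Teal 5 (total 12).

Blue=3, Silver=4, Teal=5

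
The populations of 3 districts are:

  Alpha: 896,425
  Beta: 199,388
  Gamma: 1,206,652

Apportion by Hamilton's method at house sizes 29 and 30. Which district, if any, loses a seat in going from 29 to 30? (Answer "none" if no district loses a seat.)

At 29 seats: Alpha 11, Beta 3, Gamma 15.
At 30 seats: Alpha 12, Beta 2, Gamma 16.
Beta drops from 3 to 2.

Beta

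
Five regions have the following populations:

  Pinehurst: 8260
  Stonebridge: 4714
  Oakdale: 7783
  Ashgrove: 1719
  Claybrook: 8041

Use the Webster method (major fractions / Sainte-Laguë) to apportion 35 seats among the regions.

Pinehurst 10, Stonebridge 5, Oakdale 9, Ashgrove 2, Claybrook 9

Standard divisor 30517/35 ≈ 871.914; standard quotas: Pinehurst 9.473, Stonebridge 5.406, Oakdale 8.926, Ashgrove 1.972, Claybrook 9.222.
Rounding to the nearest integer gives 9, 5, 9, 2, 9 = 34 seats, so the divisor must be adjusted.
With modified divisor 863: modified quotas Pinehurst 9.571, Stonebridge 5.462, Oakdale 9.019, Ashgrove 1.992, Claybrook 9.317.
Rounding to the nearest integer: Pinehurst 10, Stonebridge 5, Oakdale 9, Ashgrove 2, Claybrook 9 (total 35).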